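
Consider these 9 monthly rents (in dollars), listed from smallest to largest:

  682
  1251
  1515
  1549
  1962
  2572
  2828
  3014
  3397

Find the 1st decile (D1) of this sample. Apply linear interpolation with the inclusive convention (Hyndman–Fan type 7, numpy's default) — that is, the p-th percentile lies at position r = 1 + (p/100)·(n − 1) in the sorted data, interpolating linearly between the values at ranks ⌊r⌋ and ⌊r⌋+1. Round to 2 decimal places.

n = 9.
r = 1 + (10/100)·(9 − 1) = 1 + 0.8 = 1.8.
Rank 1 is 682 and rank 2 is 1251.
Interpolate: 682 + 0.8·(1251 − 682) = 682 + 0.8·569 = 1137.2.

1137.20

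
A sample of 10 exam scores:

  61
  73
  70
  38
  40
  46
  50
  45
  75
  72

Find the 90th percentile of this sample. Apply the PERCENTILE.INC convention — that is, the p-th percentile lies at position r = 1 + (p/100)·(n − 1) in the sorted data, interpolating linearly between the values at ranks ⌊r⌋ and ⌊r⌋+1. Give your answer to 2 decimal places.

73.20

Sorted: 38, 40, 45, 46, 50, 61, 70, 72, 73, 75.
n = 10.
r = 1 + (90/100)·(10 − 1) = 1 + 8.1 = 9.1.
Rank 9 is 73 and rank 10 is 75.
Interpolate: 73 + 0.1·(75 − 73) = 73 + 0.1·2 = 73.2.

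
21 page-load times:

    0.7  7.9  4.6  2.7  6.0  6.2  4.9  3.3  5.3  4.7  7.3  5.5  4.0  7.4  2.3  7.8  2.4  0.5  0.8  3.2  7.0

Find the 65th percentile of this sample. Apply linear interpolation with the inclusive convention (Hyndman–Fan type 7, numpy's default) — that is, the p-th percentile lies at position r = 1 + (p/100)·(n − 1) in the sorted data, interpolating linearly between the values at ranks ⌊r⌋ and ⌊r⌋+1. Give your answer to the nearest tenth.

5.5

Sorted: 0.5, 0.7, 0.8, 2.3, 2.4, 2.7, 3.2, 3.3, 4.0, 4.6, 4.7, 4.9, 5.3, 5.5, 6.0, 6.2, 7.0, 7.3, 7.4, 7.8, 7.9.
n = 21.
r = 1 + (65/100)·(21 − 1) = 1 + 13 = 14.
r is an integer, so P65 is the value at rank 14: 5.5.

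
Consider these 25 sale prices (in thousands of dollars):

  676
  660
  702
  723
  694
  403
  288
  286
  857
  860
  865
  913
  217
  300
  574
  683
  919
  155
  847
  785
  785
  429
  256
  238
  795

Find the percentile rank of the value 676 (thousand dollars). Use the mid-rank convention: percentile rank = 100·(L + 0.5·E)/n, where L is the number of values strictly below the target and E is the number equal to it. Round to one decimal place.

Sorted: 155, 217, 238, 256, 286, 288, 300, 403, 429, 574, 660, 676, 683, 694, 702, 723, 785, 785, 795, 847, 857, 860, 865, 913, 919.
Count below 676: L = 11; count equal: E = 1; n = 25.
Percentile rank = 100·(11 + 0.5·1)/25 = 100·11.5/25 = 46.

46.0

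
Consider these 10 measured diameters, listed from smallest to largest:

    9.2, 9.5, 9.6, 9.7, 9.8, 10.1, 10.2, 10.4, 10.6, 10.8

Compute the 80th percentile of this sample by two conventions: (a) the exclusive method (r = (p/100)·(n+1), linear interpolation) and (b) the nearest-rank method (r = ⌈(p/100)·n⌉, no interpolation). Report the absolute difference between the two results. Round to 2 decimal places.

0.16

n = 10.
(a) r = 8.8; between ranks 8 (10.4) and 9 (10.6): 10.56.
(b) the nearest-rank method: rank 8 → 10.4.
|10.56 − 10.4| = 0.16.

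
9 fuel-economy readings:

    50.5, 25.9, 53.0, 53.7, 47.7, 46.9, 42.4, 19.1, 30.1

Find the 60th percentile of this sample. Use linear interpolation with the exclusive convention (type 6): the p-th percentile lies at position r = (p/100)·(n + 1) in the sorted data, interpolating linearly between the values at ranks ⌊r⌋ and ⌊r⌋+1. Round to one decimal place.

47.7

Sorted: 19.1, 25.9, 30.1, 42.4, 46.9, 47.7, 50.5, 53.0, 53.7.
n = 9.
r = (60/100)·(9 + 1) = 6.
r is an integer, so P60 is the value at rank 6: 47.7.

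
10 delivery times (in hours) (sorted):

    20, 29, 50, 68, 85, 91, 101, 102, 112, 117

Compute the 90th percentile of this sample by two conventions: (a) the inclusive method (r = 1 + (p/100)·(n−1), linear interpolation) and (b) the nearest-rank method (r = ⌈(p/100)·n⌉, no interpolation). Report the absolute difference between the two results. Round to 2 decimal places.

0.50

n = 10.
(a) r = 9.1; between ranks 9 (112) and 10 (117): 112.5.
(b) the nearest-rank method: rank 9 → 112.
|112.5 − 112| = 0.5.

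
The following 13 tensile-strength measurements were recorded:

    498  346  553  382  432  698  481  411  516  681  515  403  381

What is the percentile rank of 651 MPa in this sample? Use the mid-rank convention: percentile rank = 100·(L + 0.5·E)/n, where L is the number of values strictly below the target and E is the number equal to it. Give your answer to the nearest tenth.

84.6

Sorted: 346, 381, 382, 403, 411, 432, 481, 498, 515, 516, 553, 681, 698.
Count below 651: L = 11; count equal: E = 0; n = 13.
Percentile rank = 100·(11 + 0.5·0)/13 = 100·11/13 = 84.62.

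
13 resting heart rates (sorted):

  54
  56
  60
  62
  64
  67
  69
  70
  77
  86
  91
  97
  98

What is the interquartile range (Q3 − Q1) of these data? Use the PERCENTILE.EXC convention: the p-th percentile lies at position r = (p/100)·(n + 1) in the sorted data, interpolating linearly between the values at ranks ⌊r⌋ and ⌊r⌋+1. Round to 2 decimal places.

n = 13.
P25: r = 3.5; ranks 3–4 are 60, 62; interpolating gives 61.
P75: r = 10.5; ranks 10–11 are 86, 91; interpolating gives 88.5.
Difference: 88.5 − 61 = 27.5.

27.50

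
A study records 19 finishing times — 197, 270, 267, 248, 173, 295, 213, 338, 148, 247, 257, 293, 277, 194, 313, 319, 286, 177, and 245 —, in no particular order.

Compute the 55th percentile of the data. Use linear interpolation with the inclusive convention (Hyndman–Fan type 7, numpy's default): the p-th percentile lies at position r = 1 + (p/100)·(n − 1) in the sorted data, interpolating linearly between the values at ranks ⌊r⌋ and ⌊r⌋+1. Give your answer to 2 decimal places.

Sorted: 148, 173, 177, 194, 197, 213, 245, 247, 248, 257, 267, 270, 277, 286, 293, 295, 313, 319, 338.
n = 19.
r = 1 + (55/100)·(19 − 1) = 1 + 9.9 = 10.9.
Rank 10 is 257 and rank 11 is 267.
Interpolate: 257 + 0.9·(267 − 257) = 257 + 0.9·10 = 266.

266.00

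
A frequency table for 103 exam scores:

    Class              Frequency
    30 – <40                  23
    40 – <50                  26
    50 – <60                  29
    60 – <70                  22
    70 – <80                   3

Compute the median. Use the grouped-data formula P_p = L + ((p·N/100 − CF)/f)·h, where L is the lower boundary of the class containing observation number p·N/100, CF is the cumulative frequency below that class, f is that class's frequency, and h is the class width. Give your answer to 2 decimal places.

N = 103; target position k = 50/100 · 103 = 51.5.
Cumulative frequencies: 23, 49, 78, 100, 103.
Observation 51.5 falls in the class 50 – <60.
L = 50, CF = 49, f = 29, h = 10.
P50 = 50 + ((51.5 − 49)/29)·10 = 50 + 0.862069 = 50.8621.

50.86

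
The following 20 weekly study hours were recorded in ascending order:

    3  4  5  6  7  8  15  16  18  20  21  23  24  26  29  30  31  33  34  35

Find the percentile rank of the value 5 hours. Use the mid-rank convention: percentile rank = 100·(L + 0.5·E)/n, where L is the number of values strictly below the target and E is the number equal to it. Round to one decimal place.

12.5

Count below 5: L = 2; count equal: E = 1; n = 20.
Percentile rank = 100·(2 + 0.5·1)/20 = 100·2.5/20 = 12.5.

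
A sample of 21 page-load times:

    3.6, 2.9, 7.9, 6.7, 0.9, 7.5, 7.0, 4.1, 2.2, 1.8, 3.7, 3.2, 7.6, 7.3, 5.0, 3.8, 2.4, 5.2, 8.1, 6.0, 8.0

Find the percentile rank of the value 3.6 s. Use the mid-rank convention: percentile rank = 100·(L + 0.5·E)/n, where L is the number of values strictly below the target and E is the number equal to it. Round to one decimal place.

31.0

Sorted: 0.9, 1.8, 2.2, 2.4, 2.9, 3.2, 3.6, 3.7, 3.8, 4.1, 5.0, 5.2, 6.0, 6.7, 7.0, 7.3, 7.5, 7.6, 7.9, 8.0, 8.1.
Count below 3.6: L = 6; count equal: E = 1; n = 21.
Percentile rank = 100·(6 + 0.5·1)/21 = 100·6.5/21 = 30.95.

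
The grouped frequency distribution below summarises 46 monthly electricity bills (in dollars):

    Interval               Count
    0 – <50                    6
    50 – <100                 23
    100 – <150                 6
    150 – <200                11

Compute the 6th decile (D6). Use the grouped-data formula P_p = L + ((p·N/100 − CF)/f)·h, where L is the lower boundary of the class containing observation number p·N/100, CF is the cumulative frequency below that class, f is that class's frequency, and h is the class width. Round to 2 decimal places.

N = 46; target position k = 60/100 · 46 = 27.6.
Cumulative frequencies: 6, 29, 35, 46.
Observation 27.6 falls in the class 50 – <100.
L = 50, CF = 6, f = 23, h = 50.
P60 = 50 + ((27.6 − 6)/23)·50 = 50 + 46.9565 = 96.9565.

96.96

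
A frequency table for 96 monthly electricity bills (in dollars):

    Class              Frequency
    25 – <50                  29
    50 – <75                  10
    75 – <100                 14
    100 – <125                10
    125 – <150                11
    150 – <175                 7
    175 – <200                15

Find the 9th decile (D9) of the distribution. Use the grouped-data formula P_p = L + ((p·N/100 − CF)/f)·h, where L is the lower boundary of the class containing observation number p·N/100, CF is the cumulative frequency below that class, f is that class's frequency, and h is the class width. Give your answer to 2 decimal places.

N = 96; target position k = 90/100 · 96 = 86.4.
Cumulative frequencies: 29, 39, 53, 63, 74, 81, 96.
Observation 86.4 falls in the class 175 – <200.
L = 175, CF = 81, f = 15, h = 25.
P90 = 175 + ((86.4 − 81)/15)·25 = 175 + 9 = 184.

184.00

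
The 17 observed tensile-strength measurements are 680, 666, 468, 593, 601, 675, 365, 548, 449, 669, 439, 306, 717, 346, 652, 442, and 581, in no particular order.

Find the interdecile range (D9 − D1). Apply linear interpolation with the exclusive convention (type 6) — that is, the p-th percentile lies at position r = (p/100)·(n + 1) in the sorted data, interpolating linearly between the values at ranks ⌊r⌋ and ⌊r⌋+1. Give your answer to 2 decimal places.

Sorted: 306, 346, 365, 439, 442, 449, 468, 548, 581, 593, 601, 652, 666, 669, 675, 680, 717.
n = 17.
P10: r = 1.8; ranks 1–2 are 306, 346; interpolating gives 338.
P90: r = 16.2; ranks 16–17 are 680, 717; interpolating gives 687.4.
Difference: 687.4 − 338 = 349.4.

349.40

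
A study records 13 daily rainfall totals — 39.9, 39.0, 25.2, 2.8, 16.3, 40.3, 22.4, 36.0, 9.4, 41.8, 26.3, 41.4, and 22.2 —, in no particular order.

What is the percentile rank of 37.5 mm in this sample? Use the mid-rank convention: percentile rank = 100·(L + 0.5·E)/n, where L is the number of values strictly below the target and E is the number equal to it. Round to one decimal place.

Sorted: 2.8, 9.4, 16.3, 22.2, 22.4, 25.2, 26.3, 36.0, 39.0, 39.9, 40.3, 41.4, 41.8.
Count below 37.5: L = 8; count equal: E = 0; n = 13.
Percentile rank = 100·(8 + 0.5·0)/13 = 100·8/13 = 61.54.

61.5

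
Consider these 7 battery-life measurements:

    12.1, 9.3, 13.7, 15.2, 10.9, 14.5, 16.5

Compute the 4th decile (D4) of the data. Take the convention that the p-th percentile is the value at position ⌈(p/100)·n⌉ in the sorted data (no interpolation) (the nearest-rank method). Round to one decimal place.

Sorted: 9.3, 10.9, 12.1, 13.7, 14.5, 15.2, 16.5.
n = 7.
Position = ⌈40/100 · 7⌉ = ⌈2.8⌉ = 3.
The value at rank 3 is 12.1.

12.1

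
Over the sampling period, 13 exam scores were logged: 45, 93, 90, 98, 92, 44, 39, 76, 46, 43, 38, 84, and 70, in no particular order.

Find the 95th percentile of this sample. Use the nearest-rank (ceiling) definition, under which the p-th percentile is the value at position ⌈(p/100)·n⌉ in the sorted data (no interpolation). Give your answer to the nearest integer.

Sorted: 38, 39, 43, 44, 45, 46, 70, 76, 84, 90, 92, 93, 98.
n = 13.
Position = ⌈95/100 · 13⌉ = ⌈12.35⌉ = 13.
The value at rank 13 is 98.

98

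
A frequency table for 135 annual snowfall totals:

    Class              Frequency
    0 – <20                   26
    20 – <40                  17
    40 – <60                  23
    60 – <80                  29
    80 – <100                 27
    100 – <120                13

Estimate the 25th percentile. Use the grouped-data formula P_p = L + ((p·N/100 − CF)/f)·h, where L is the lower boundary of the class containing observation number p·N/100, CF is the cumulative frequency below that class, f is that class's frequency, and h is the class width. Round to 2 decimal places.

29.12

N = 135; target position k = 25/100 · 135 = 33.75.
Cumulative frequencies: 26, 43, 66, 95, 122, 135.
Observation 33.75 falls in the class 20 – <40.
L = 20, CF = 26, f = 17, h = 20.
P25 = 20 + ((33.75 − 26)/17)·20 = 20 + 9.11765 = 29.1176.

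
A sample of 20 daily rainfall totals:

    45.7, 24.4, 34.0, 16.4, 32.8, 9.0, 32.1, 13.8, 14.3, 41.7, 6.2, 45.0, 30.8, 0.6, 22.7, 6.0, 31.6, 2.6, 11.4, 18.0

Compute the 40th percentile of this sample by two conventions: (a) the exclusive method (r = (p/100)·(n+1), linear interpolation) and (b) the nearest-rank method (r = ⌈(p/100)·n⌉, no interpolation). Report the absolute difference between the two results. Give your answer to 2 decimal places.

0.84

Sorted: 0.6, 2.6, 6.0, 6.2, 9.0, 11.4, 13.8, 14.3, 16.4, 18.0, 22.7, 24.4, 30.8, 31.6, 32.1, 32.8, 34.0, 41.7, 45.0, 45.7.
n = 20.
(a) r = 8.4; between ranks 8 (14.3) and 9 (16.4): 15.14.
(b) the nearest-rank method: rank 8 → 14.3.
|15.14 − 14.3| = 0.84.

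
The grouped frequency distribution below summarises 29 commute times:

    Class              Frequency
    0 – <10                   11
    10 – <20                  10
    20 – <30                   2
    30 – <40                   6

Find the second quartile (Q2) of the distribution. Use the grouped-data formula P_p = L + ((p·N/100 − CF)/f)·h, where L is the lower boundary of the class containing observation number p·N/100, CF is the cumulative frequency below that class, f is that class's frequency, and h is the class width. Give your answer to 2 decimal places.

13.50

N = 29; target position k = 50/100 · 29 = 14.5.
Cumulative frequencies: 11, 21, 23, 29.
Observation 14.5 falls in the class 10 – <20.
L = 10, CF = 11, f = 10, h = 10.
P50 = 10 + ((14.5 − 11)/10)·10 = 10 + 3.5 = 13.5.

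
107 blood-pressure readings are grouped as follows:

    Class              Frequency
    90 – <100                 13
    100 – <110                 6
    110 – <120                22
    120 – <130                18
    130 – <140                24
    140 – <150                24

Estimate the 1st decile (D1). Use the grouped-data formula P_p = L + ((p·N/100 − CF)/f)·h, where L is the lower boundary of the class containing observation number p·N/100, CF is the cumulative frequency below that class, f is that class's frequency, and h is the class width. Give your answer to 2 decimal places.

N = 107; target position k = 10/100 · 107 = 10.7.
Cumulative frequencies: 13, 19, 41, 59, 83, 107.
Observation 10.7 falls in the class 90 – <100.
L = 90, CF = 0, f = 13, h = 10.
P10 = 90 + ((10.7 − 0)/13)·10 = 90 + 8.23077 = 98.2308.

98.23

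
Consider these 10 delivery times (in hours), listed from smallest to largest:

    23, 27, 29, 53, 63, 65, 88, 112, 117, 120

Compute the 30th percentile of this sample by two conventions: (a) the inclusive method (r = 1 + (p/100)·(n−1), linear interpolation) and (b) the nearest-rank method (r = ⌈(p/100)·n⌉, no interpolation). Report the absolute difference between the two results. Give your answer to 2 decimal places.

16.80

n = 10.
(a) r = 3.7; between ranks 3 (29) and 4 (53): 45.8.
(b) the nearest-rank method: rank 3 → 29.
|45.8 − 29| = 16.8.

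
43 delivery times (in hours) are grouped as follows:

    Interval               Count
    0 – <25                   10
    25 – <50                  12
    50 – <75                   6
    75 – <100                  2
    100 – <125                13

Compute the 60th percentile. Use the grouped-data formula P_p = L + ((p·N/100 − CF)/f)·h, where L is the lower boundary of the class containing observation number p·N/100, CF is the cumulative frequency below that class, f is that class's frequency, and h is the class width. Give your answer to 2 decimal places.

65.83

N = 43; target position k = 60/100 · 43 = 25.8.
Cumulative frequencies: 10, 22, 28, 30, 43.
Observation 25.8 falls in the class 50 – <75.
L = 50, CF = 22, f = 6, h = 25.
P60 = 50 + ((25.8 − 22)/6)·25 = 50 + 15.8333 = 65.8333.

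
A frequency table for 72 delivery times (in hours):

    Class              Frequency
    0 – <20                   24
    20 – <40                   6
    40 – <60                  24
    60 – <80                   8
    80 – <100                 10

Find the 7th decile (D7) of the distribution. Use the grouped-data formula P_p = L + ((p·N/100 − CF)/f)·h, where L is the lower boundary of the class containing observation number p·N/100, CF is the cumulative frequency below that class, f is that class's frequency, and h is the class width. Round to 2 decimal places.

N = 72; target position k = 70/100 · 72 = 50.4.
Cumulative frequencies: 24, 30, 54, 62, 72.
Observation 50.4 falls in the class 40 – <60.
L = 40, CF = 30, f = 24, h = 20.
P70 = 40 + ((50.4 − 30)/24)·20 = 40 + 17 = 57.

57.00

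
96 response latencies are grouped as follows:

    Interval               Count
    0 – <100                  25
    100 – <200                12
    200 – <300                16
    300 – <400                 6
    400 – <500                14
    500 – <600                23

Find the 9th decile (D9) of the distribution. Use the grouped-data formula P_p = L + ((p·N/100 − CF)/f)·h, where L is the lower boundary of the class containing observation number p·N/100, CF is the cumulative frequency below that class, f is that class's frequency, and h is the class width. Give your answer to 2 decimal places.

558.26

N = 96; target position k = 90/100 · 96 = 86.4.
Cumulative frequencies: 25, 37, 53, 59, 73, 96.
Observation 86.4 falls in the class 500 – <600.
L = 500, CF = 73, f = 23, h = 100.
P90 = 500 + ((86.4 − 73)/23)·100 = 500 + 58.2609 = 558.261.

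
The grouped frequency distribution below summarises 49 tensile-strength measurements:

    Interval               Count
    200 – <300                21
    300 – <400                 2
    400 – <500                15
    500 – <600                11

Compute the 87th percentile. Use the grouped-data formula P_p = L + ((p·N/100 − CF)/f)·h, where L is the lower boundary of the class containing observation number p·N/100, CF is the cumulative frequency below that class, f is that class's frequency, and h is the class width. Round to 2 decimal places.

542.09

N = 49; target position k = 87/100 · 49 = 42.63.
Cumulative frequencies: 21, 23, 38, 49.
Observation 42.63 falls in the class 500 – <600.
L = 500, CF = 38, f = 11, h = 100.
P87 = 500 + ((42.63 − 38)/11)·100 = 500 + 42.0909 = 542.091.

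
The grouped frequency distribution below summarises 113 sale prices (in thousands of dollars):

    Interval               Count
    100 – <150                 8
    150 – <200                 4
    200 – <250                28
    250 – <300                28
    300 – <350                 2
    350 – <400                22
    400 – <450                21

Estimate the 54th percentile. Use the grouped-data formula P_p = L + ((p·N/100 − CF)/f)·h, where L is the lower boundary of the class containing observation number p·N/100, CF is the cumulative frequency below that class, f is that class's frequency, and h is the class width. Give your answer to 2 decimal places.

287.54

N = 113; target position k = 54/100 · 113 = 61.02.
Cumulative frequencies: 8, 12, 40, 68, 70, 92, 113.
Observation 61.02 falls in the class 250 – <300.
L = 250, CF = 40, f = 28, h = 50.
P54 = 250 + ((61.02 − 40)/28)·50 = 250 + 37.5357 = 287.536.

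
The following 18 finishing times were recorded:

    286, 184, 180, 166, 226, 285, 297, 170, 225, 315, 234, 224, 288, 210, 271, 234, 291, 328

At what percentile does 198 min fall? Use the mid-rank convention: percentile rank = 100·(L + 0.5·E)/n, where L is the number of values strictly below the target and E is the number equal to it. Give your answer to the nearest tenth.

Sorted: 166, 170, 180, 184, 210, 224, 225, 226, 234, 234, 271, 285, 286, 288, 291, 297, 315, 328.
Count below 198: L = 4; count equal: E = 0; n = 18.
Percentile rank = 100·(4 + 0.5·0)/18 = 100·4/18 = 22.22.

22.2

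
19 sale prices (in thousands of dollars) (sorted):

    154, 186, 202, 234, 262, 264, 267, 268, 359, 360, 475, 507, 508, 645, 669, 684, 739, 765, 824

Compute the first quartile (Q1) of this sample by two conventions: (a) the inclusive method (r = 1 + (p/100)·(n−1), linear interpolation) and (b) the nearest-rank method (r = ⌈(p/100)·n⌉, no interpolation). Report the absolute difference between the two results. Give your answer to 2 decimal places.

1.00

n = 19.
(a) r = 5.5; between ranks 5 (262) and 6 (264): 263.
(b) the nearest-rank method: rank 5 → 262.
|263 − 262| = 1.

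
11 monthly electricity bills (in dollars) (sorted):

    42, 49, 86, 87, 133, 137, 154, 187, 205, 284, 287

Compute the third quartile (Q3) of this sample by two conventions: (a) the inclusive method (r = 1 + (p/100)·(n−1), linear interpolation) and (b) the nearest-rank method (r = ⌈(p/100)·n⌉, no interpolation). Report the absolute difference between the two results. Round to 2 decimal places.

n = 11.
(a) r = 8.5; between ranks 8 (187) and 9 (205): 196.
(b) the nearest-rank method: rank 9 → 205.
|196 − 205| = 9.

9.00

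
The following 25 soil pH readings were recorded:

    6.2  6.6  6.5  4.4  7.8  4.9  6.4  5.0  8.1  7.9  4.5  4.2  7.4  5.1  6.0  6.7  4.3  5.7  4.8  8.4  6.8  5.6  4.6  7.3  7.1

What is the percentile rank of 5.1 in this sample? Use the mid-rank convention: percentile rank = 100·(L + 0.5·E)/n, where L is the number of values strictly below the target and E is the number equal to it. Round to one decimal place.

Sorted: 4.2, 4.3, 4.4, 4.5, 4.6, 4.8, 4.9, 5.0, 5.1, 5.6, 5.7, 6.0, 6.2, 6.4, 6.5, 6.6, 6.7, 6.8, 7.1, 7.3, 7.4, 7.8, 7.9, 8.1, 8.4.
Count below 5.1: L = 8; count equal: E = 1; n = 25.
Percentile rank = 100·(8 + 0.5·1)/25 = 100·8.5/25 = 34.

34.0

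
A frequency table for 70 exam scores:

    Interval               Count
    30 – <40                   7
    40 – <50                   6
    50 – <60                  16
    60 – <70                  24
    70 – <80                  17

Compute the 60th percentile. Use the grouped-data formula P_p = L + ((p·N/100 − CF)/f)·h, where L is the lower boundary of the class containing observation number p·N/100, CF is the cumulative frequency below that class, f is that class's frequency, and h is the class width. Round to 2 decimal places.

N = 70; target position k = 60/100 · 70 = 42.
Cumulative frequencies: 7, 13, 29, 53, 70.
Observation 42 falls in the class 60 – <70.
L = 60, CF = 29, f = 24, h = 10.
P60 = 60 + ((42 − 29)/24)·10 = 60 + 5.41667 = 65.4167.

65.42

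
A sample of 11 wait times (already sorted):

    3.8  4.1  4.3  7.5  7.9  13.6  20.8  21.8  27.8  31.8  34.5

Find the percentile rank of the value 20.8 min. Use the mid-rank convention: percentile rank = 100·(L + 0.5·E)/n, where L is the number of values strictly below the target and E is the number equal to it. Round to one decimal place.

Count below 20.8: L = 6; count equal: E = 1; n = 11.
Percentile rank = 100·(6 + 0.5·1)/11 = 100·6.5/11 = 59.09.

59.1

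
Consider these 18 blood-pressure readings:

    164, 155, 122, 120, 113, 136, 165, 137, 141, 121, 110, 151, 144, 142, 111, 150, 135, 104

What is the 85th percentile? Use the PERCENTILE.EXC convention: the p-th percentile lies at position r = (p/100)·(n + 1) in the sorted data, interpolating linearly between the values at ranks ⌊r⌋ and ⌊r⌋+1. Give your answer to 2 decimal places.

156.35

Sorted: 104, 110, 111, 113, 120, 121, 122, 135, 136, 137, 141, 142, 144, 150, 151, 155, 164, 165.
n = 18.
r = (85/100)·(18 + 1) = 16.15.
Rank 16 is 155 and rank 17 is 164.
Interpolate: 155 + 0.15·(164 − 155) = 155 + 0.15·9 = 156.35.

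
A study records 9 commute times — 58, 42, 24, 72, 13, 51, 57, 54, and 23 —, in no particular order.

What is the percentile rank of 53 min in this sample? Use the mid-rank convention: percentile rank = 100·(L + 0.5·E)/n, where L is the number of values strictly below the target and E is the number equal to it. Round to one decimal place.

Sorted: 13, 23, 24, 42, 51, 54, 57, 58, 72.
Count below 53: L = 5; count equal: E = 0; n = 9.
Percentile rank = 100·(5 + 0.5·0)/9 = 100·5/9 = 55.56.

55.6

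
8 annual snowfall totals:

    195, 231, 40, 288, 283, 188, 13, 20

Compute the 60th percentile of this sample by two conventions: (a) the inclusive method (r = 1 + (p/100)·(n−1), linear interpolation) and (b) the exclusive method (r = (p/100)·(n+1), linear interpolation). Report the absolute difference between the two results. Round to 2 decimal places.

Sorted: 13, 20, 40, 188, 195, 231, 283, 288.
n = 8.
(a) r = 5.2; between ranks 5 (195) and 6 (231): 202.2.
(b) r = 5.4; between ranks 5 (195) and 6 (231): 209.4.
|202.2 − 209.4| = 7.2.

7.20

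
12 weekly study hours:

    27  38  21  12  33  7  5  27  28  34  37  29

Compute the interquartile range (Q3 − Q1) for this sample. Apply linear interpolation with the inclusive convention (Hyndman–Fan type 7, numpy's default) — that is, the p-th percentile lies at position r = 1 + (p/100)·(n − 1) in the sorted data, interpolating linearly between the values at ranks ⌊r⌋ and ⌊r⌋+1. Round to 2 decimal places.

14.50

Sorted: 5, 7, 12, 21, 27, 27, 28, 29, 33, 34, 37, 38.
n = 12.
P25: r = 3.75; ranks 3–4 are 12, 21; interpolating gives 18.75.
P75: r = 9.25; ranks 9–10 are 33, 34; interpolating gives 33.25.
Difference: 33.25 − 18.75 = 14.5.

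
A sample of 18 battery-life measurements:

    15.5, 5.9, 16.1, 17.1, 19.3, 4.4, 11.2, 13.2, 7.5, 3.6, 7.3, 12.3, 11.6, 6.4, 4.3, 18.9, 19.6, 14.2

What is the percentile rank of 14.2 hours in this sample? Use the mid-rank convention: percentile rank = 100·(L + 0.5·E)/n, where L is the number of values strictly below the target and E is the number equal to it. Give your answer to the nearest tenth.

63.9

Sorted: 3.6, 4.3, 4.4, 5.9, 6.4, 7.3, 7.5, 11.2, 11.6, 12.3, 13.2, 14.2, 15.5, 16.1, 17.1, 18.9, 19.3, 19.6.
Count below 14.2: L = 11; count equal: E = 1; n = 18.
Percentile rank = 100·(11 + 0.5·1)/18 = 100·11.5/18 = 63.89.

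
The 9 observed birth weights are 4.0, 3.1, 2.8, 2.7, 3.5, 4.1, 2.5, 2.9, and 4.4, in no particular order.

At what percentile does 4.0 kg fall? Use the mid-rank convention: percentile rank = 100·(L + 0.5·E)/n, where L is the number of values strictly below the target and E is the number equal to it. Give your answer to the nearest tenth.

72.2

Sorted: 2.5, 2.7, 2.8, 2.9, 3.1, 3.5, 4.0, 4.1, 4.4.
Count below 4.0: L = 6; count equal: E = 1; n = 9.
Percentile rank = 100·(6 + 0.5·1)/9 = 100·6.5/9 = 72.22.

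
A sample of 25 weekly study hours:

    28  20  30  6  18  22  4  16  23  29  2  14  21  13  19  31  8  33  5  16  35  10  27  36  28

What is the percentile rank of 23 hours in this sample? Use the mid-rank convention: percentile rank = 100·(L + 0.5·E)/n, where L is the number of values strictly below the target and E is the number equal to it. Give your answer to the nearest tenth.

Sorted: 2, 4, 5, 6, 8, 10, 13, 14, 16, 16, 18, 19, 20, 21, 22, 23, 27, 28, 28, 29, 30, 31, 33, 35, 36.
Count below 23: L = 15; count equal: E = 1; n = 25.
Percentile rank = 100·(15 + 0.5·1)/25 = 100·15.5/25 = 62.

62.0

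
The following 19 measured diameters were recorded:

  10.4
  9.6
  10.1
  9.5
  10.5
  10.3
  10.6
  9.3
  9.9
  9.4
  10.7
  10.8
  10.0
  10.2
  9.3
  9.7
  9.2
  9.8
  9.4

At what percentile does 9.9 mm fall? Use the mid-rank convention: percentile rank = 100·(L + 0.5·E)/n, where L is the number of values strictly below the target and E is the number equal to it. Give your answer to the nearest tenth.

50.0

Sorted: 9.2, 9.3, 9.3, 9.4, 9.4, 9.5, 9.6, 9.7, 9.8, 9.9, 10.0, 10.1, 10.2, 10.3, 10.4, 10.5, 10.6, 10.7, 10.8.
Count below 9.9: L = 9; count equal: E = 1; n = 19.
Percentile rank = 100·(9 + 0.5·1)/19 = 100·9.5/19 = 50.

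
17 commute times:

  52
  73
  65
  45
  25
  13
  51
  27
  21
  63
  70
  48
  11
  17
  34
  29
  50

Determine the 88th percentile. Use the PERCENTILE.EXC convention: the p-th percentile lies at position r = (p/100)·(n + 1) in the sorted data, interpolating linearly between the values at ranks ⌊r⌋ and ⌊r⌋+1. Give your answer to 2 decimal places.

69.20

Sorted: 11, 13, 17, 21, 25, 27, 29, 34, 45, 48, 50, 51, 52, 63, 65, 70, 73.
n = 17.
r = (88/100)·(17 + 1) = 15.84.
Rank 15 is 65 and rank 16 is 70.
Interpolate: 65 + 0.84·(70 − 65) = 65 + 0.84·5 = 69.2.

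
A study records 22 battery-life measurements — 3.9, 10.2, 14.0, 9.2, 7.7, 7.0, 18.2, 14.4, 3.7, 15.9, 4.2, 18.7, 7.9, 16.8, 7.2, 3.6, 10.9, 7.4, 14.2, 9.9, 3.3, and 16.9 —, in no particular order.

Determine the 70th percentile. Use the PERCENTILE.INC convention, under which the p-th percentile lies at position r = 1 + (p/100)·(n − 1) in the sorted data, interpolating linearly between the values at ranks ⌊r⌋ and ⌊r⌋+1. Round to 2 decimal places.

14.14

Sorted: 3.3, 3.6, 3.7, 3.9, 4.2, 7.0, 7.2, 7.4, 7.7, 7.9, 9.2, 9.9, 10.2, 10.9, 14.0, 14.2, 14.4, 15.9, 16.8, 16.9, 18.2, 18.7.
n = 22.
r = 1 + (70/100)·(22 − 1) = 1 + 14.7 = 15.7.
Rank 15 is 14.0 and rank 16 is 14.2.
Interpolate: 14.0 + 0.7·(14.2 − 14.0) = 14.0 + 0.7·0.2 = 14.14.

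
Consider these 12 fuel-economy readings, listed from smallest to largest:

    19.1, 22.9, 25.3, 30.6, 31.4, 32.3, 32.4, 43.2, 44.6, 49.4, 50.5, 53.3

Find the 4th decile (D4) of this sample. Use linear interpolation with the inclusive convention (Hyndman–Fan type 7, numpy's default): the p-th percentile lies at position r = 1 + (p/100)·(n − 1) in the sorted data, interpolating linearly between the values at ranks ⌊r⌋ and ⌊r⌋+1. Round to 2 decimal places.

31.76

n = 12.
r = 1 + (40/100)·(12 − 1) = 1 + 4.4 = 5.4.
Rank 5 is 31.4 and rank 6 is 32.3.
Interpolate: 31.4 + 0.4·(32.3 − 31.4) = 31.4 + 0.4·0.9 = 31.76.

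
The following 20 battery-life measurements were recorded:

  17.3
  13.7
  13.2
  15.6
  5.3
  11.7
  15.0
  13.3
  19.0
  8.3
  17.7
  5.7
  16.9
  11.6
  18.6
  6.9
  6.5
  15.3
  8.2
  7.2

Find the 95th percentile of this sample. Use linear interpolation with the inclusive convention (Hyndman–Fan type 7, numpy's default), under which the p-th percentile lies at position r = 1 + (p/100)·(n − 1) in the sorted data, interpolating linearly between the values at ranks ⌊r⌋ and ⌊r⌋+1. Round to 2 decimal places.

Sorted: 5.3, 5.7, 6.5, 6.9, 7.2, 8.2, 8.3, 11.6, 11.7, 13.2, 13.3, 13.7, 15.0, 15.3, 15.6, 16.9, 17.3, 17.7, 18.6, 19.0.
n = 20.
r = 1 + (95/100)·(20 − 1) = 1 + 18.05 = 19.05.
Rank 19 is 18.6 and rank 20 is 19.0.
Interpolate: 18.6 + 0.05·(19.0 − 18.6) = 18.6 + 0.05·0.4 = 18.62.

18.62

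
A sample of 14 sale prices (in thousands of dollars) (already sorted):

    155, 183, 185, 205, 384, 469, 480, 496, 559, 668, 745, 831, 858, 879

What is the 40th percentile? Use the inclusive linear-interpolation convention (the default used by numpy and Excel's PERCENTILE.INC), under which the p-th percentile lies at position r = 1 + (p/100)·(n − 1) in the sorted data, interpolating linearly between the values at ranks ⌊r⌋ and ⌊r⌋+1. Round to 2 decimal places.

471.20

n = 14.
r = 1 + (40/100)·(14 − 1) = 1 + 5.2 = 6.2.
Rank 6 is 469 and rank 7 is 480.
Interpolate: 469 + 0.2·(480 − 469) = 469 + 0.2·11 = 471.2.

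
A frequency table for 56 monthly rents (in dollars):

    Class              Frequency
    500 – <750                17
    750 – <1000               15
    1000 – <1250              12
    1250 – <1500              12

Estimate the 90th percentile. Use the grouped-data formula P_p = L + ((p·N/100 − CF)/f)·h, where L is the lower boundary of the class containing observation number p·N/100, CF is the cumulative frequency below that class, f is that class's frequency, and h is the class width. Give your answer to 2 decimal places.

1383.33

N = 56; target position k = 90/100 · 56 = 50.4.
Cumulative frequencies: 17, 32, 44, 56.
Observation 50.4 falls in the class 1250 – <1500.
L = 1250, CF = 44, f = 12, h = 250.
P90 = 1250 + ((50.4 − 44)/12)·250 = 1250 + 133.333 = 1383.33.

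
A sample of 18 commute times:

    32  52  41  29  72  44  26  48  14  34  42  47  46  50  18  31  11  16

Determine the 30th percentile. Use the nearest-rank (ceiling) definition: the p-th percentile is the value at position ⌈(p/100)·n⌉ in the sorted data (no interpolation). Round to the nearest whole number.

29

Sorted: 11, 14, 16, 18, 26, 29, 31, 32, 34, 41, 42, 44, 46, 47, 48, 50, 52, 72.
n = 18.
Position = ⌈30/100 · 18⌉ = ⌈5.4⌉ = 6.
The value at rank 6 is 29.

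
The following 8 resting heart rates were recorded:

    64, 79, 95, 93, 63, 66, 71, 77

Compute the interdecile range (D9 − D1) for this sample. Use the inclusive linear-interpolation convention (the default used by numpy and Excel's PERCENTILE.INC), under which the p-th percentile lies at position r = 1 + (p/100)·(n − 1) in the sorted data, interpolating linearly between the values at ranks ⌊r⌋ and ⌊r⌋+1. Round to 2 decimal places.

Sorted: 63, 64, 66, 71, 77, 79, 93, 95.
n = 8.
P10: r = 1.7; ranks 1–2 are 63, 64; interpolating gives 63.7.
P90: r = 7.3; ranks 7–8 are 93, 95; interpolating gives 93.6.
Difference: 93.6 − 63.7 = 29.9.

29.90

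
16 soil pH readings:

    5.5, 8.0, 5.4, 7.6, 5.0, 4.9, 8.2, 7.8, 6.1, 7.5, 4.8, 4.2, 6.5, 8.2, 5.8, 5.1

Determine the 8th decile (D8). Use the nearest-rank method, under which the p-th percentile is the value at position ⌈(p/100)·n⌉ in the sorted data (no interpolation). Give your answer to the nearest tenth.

7.8

Sorted: 4.2, 4.8, 4.9, 5.0, 5.1, 5.4, 5.5, 5.8, 6.1, 6.5, 7.5, 7.6, 7.8, 8.0, 8.2, 8.2.
n = 16.
Position = ⌈80/100 · 16⌉ = ⌈12.8⌉ = 13.
The value at rank 13 is 7.8.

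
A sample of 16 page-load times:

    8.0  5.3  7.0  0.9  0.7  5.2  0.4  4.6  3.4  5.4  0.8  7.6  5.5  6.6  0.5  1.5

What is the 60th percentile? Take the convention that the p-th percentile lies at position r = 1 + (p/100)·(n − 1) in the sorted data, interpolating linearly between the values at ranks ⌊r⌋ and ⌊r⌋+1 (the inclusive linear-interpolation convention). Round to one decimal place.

5.3

Sorted: 0.4, 0.5, 0.7, 0.8, 0.9, 1.5, 3.4, 4.6, 5.2, 5.3, 5.4, 5.5, 6.6, 7.0, 7.6, 8.0.
n = 16.
r = 1 + (60/100)·(16 − 1) = 1 + 9 = 10.
r is an integer, so P60 is the value at rank 10: 5.3.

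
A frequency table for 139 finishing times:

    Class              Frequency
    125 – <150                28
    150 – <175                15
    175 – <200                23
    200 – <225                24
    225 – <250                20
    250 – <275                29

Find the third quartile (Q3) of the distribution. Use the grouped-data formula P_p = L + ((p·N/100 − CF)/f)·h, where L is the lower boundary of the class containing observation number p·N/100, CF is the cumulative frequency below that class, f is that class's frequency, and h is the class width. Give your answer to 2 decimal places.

N = 139; target position k = 75/100 · 139 = 104.25.
Cumulative frequencies: 28, 43, 66, 90, 110, 139.
Observation 104.25 falls in the class 225 – <250.
L = 225, CF = 90, f = 20, h = 25.
P75 = 225 + ((104.25 − 90)/20)·25 = 225 + 17.8125 = 242.812.

242.81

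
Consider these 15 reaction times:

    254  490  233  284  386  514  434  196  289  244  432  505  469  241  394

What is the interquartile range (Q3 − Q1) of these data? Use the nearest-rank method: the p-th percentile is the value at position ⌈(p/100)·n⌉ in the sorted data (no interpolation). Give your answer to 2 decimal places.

225.00

Sorted: 196, 233, 241, 244, 254, 284, 289, 386, 394, 432, 434, 469, 490, 505, 514.
n = 15.
P25: rank ⌈25/100·15⌉ = 4 → 244.
P75: rank ⌈75/100·15⌉ = 12 → 469.
Difference: 469 − 244 = 225.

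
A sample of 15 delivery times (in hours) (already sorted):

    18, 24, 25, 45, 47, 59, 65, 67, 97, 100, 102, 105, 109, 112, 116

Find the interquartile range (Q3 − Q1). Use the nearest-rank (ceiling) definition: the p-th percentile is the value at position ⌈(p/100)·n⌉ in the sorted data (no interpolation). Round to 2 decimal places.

60.00

n = 15.
P25: rank ⌈25/100·15⌉ = 4 → 45.
P75: rank ⌈75/100·15⌉ = 12 → 105.
Difference: 105 − 45 = 60.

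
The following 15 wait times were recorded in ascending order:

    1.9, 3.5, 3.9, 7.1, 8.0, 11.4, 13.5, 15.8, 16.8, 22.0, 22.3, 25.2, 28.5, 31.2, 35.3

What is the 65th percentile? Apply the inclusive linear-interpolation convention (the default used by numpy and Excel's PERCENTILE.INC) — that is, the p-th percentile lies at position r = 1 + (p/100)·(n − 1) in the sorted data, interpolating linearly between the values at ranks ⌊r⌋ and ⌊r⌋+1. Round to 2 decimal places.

22.03

n = 15.
r = 1 + (65/100)·(15 − 1) = 1 + 9.1 = 10.1.
Rank 10 is 22.0 and rank 11 is 22.3.
Interpolate: 22.0 + 0.1·(22.3 − 22.0) = 22.0 + 0.1·0.3 = 22.03.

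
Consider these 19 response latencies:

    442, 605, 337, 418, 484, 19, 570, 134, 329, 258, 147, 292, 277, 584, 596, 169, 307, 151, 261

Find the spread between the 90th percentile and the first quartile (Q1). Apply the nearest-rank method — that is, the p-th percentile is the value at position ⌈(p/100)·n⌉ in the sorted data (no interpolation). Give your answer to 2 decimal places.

Sorted: 19, 134, 147, 151, 169, 258, 261, 277, 292, 307, 329, 337, 418, 442, 484, 570, 584, 596, 605.
n = 19.
P25: rank ⌈25/100·19⌉ = 5 → 169.
P90: rank ⌈90/100·19⌉ = 18 → 596.
Difference: 596 − 169 = 427.

427.00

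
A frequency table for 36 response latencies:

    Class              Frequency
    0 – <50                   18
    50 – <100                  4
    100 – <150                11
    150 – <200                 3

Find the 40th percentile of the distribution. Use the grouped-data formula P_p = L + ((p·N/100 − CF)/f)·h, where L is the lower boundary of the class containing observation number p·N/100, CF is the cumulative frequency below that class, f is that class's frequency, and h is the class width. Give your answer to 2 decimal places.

40.00

N = 36; target position k = 40/100 · 36 = 14.4.
Cumulative frequencies: 18, 22, 33, 36.
Observation 14.4 falls in the class 0 – <50.
L = 0, CF = 0, f = 18, h = 50.
P40 = 0 + ((14.4 − 0)/18)·50 = 0 + 40 = 40.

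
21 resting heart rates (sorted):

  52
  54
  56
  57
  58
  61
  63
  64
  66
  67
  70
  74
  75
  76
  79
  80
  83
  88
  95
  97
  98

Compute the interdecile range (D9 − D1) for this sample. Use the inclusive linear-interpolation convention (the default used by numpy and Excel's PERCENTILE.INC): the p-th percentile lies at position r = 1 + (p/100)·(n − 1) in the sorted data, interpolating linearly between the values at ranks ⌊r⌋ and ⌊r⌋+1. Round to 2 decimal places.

n = 21.
P10: r = 3 (integer) → 56.
P90: r = 19 (integer) → 95.
Difference: 95 − 56 = 39.

39.00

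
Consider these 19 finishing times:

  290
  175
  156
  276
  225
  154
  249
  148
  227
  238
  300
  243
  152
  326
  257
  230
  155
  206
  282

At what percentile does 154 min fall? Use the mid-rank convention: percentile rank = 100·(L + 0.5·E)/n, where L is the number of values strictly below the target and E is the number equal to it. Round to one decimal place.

Sorted: 148, 152, 154, 155, 156, 175, 206, 225, 227, 230, 238, 243, 249, 257, 276, 282, 290, 300, 326.
Count below 154: L = 2; count equal: E = 1; n = 19.
Percentile rank = 100·(2 + 0.5·1)/19 = 100·2.5/19 = 13.16.

13.2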